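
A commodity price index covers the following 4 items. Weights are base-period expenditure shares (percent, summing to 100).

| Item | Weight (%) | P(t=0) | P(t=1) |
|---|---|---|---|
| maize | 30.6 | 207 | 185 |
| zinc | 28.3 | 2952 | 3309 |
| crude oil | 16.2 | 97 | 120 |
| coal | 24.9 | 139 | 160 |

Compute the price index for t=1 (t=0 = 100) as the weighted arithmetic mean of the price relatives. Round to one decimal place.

maize: 30.6 × (185/207) = 30.6 × 0.893720 = 27.3478
zinc: 28.3 × (3309/2952) = 28.3 × 1.120935 = 31.7225
crude oil: 16.2 × (120/97) = 16.2 × 1.237113 = 20.0412
coal: 24.9 × (160/139) = 24.9 × 1.151079 = 28.6619
Index = Σ wᵢ·(p₁ᵢ/p₀ᵢ) = 27.3478 + 31.7225 + 20.0412 + 28.6619 = 107.7734

107.8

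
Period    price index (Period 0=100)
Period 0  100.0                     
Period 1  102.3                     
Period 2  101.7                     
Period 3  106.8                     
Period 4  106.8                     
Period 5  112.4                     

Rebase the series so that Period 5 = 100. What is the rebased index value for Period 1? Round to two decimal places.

91.01

Rebased(Period 1) = 102.3 / 112.4 × 100 = 91.0142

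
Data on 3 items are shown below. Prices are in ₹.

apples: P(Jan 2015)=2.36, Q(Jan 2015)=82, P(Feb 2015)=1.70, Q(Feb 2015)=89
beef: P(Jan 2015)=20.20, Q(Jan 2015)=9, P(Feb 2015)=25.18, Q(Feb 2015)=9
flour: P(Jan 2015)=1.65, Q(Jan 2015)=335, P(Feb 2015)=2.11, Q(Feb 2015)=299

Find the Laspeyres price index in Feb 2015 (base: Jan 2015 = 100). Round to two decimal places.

115.60

Laspeyres price index uses base-period quantities as weights.
ΣP(Feb 2015)·Q(Jan 2015) = 1.70×82 + 25.18×9 + 2.11×335 = 139.4 + 226.62 + 706.85 = 1072.87
ΣP(Jan 2015)·Q(Jan 2015) = 2.36×82 + 20.20×9 + 1.65×335 = 193.52 + 181.8 + 552.75 = 928.07
Index = 1072.87 / 928.07 × 100 = 115.6023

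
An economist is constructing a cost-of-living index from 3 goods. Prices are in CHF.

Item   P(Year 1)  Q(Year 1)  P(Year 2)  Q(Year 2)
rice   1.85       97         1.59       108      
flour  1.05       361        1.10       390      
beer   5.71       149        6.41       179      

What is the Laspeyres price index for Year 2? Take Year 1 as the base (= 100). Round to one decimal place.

106.9

Laspeyres price index uses base-period quantities as weights.
ΣP(Year 2)·Q(Year 1) = 1.59×97 + 1.10×361 + 6.41×149 = 154.23 + 397.1 + 955.09 = 1506.42
ΣP(Year 1)·Q(Year 1) = 1.85×97 + 1.05×361 + 5.71×149 = 179.45 + 379.05 + 850.79 = 1409.29
Index = 1506.42 / 1409.29 × 100 = 106.8921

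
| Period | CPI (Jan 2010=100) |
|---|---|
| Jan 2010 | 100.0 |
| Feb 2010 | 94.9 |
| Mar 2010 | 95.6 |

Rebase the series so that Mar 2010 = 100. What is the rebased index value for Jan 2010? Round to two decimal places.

Rebased(Jan 2010) = 100.0 / 95.6 × 100 = 104.6025

104.60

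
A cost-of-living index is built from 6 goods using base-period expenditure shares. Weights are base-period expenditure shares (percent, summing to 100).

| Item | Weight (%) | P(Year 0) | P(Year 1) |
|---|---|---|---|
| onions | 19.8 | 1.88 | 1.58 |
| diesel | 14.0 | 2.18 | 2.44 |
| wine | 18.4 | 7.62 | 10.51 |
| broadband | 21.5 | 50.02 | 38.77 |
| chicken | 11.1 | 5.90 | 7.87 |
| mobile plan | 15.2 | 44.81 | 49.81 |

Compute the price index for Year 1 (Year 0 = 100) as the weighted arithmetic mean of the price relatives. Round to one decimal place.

106.1

onions: 19.8 × (1.58/1.88) = 19.8 × 0.840426 = 16.6404
diesel: 14.0 × (2.44/2.18) = 14.0 × 1.119266 = 15.6697
wine: 18.4 × (10.51/7.62) = 18.4 × 1.379265 = 25.3785
broadband: 21.5 × (38.77/50.02) = 21.5 × 0.775090 = 16.6644
chicken: 11.1 × (7.87/5.90) = 11.1 × 1.333898 = 14.8063
mobile plan: 15.2 × (49.81/44.81) = 15.2 × 1.111582 = 16.8960
Index = Σ wᵢ·(p₁ᵢ/p₀ᵢ) = 16.6404 + 15.6697 + 25.3785 + 16.6644 + 14.8063 + 16.8960 = 106.0554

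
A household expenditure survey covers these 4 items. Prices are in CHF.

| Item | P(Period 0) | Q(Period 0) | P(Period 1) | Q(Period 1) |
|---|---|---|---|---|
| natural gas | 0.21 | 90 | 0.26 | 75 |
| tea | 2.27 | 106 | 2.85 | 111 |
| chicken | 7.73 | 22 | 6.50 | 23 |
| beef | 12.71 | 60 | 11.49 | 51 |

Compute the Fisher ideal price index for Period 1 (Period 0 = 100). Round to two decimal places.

Laspeyres component (base-period weights):
ΣP(Period 1)Q(Period 0) = 0.26×90 + 2.85×106 + 6.50×22 + 11.49×60 = 23.4 + 302.1 + 143 + 689.4 = 1157.9
ΣP(Period 0)Q(Period 0) = 0.21×90 + 2.27×106 + 7.73×22 + 12.71×60 = 18.9 + 240.62 + 170.06 + 762.6 = 1192.18
L = 1157.9 / 1192.18 × 100 = 97.1246
Paasche component (current-period weights):
ΣP(Period 1)Q(Period 1) = 0.26×75 + 2.85×111 + 6.50×23 + 11.49×51 = 19.5 + 316.35 + 149.5 + 585.99 = 1071.34
ΣP(Period 0)Q(Period 1) = 0.21×75 + 2.27×111 + 7.73×23 + 12.71×51 = 15.75 + 251.97 + 177.79 + 648.21 = 1093.72
P = 1071.34 / 1093.72 × 100 = 97.9538
Fisher = √(L × P) = √(97.1246 × 97.9538) = 97.5383

97.54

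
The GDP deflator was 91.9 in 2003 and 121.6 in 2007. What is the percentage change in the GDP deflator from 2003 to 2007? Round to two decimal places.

Change = (121.6 − 91.9) / 91.9 × 100
       = 29.7 / 91.9 × 100 = 32.3177%

32.32%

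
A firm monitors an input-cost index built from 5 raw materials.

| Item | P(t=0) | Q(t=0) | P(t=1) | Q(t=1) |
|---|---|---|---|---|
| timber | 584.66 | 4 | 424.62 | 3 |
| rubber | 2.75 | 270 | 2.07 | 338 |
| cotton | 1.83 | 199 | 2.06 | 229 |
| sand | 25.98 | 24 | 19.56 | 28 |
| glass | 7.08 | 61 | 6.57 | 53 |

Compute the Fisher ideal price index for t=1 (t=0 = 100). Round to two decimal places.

79.02

Laspeyres component (base-period weights):
ΣP(t=1)Q(t=0) = 424.62×4 + 2.07×270 + 2.06×199 + 19.56×24 + 6.57×61 = 1698.48 + 558.9 + 409.94 + 469.44 + 400.77 = 3537.53
ΣP(t=0)Q(t=0) = 584.66×4 + 2.75×270 + 1.83×199 + 25.98×24 + 7.08×61 = 2338.64 + 742.5 + 364.17 + 623.52 + 431.88 = 4500.71
L = 3537.53 / 4500.71 × 100 = 78.5994
Paasche component (current-period weights):
ΣP(t=1)Q(t=1) = 424.62×3 + 2.07×338 + 2.06×229 + 19.56×28 + 6.57×53 = 1273.86 + 699.66 + 471.74 + 547.68 + 348.21 = 3341.15
ΣP(t=0)Q(t=1) = 584.66×3 + 2.75×338 + 1.83×229 + 25.98×28 + 7.08×53 = 1753.98 + 929.5 + 419.07 + 727.44 + 375.24 = 4205.23
P = 3341.15 / 4205.23 × 100 = 79.4523
Fisher = √(L × P) = √(78.5994 × 79.4523) = 79.0247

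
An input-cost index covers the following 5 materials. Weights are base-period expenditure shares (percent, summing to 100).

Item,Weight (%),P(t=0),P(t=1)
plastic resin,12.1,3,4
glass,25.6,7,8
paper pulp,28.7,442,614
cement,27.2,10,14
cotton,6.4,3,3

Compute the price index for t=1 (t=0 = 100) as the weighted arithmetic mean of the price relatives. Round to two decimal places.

plastic resin: 12.1 × (4/3) = 12.1 × 1.333333 = 16.1333
glass: 25.6 × (8/7) = 25.6 × 1.142857 = 29.2571
paper pulp: 28.7 × (614/442) = 28.7 × 1.389140 = 39.8683
cement: 27.2 × (14/10) = 27.2 × 1.400000 = 38.0800
cotton: 6.4 × (3/3) = 6.4 × 1.000000 = 6.4000
Index = Σ wᵢ·(p₁ᵢ/p₀ᵢ) = 16.1333 + 29.2571 + 39.8683 + 38.0800 + 6.4000 = 129.7388

129.74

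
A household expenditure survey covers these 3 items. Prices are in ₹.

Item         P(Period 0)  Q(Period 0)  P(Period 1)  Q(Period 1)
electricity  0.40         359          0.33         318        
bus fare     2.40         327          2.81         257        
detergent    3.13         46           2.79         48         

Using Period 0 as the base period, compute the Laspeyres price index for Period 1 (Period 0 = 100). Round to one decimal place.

Laspeyres price index uses base-period quantities as weights.
ΣP(Period 1)·Q(Period 0) = 0.33×359 + 2.81×327 + 2.79×46 = 118.47 + 918.87 + 128.34 = 1165.68
ΣP(Period 0)·Q(Period 0) = 0.40×359 + 2.40×327 + 3.13×46 = 143.6 + 784.8 + 143.98 = 1072.38
Index = 1165.68 / 1072.38 × 100 = 108.7003

108.7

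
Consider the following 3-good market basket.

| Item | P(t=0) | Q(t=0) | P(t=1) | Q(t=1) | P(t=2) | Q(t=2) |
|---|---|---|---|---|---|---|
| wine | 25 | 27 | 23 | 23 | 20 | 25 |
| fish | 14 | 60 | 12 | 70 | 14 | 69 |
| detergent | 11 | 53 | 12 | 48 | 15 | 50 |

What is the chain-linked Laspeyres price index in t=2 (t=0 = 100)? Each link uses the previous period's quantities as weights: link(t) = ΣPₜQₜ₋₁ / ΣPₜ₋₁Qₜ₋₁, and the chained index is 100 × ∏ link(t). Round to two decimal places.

Link t=0→t=1:
ΣP(t=1)Q(t=0) = 23×27 + 12×60 + 12×53 = 621 + 720 + 636 = 1977
ΣP(t=0)Q(t=0) = 25×27 + 14×60 + 11×53 = 675 + 840 + 583 = 2098
link = 1977/2098 = 0.942326
Link t=1→t=2:
ΣP(t=2)Q(t=1) = 20×23 + 14×70 + 15×48 = 460 + 980 + 720 = 2160
ΣP(t=1)Q(t=1) = 23×23 + 12×70 + 12×48 = 529 + 840 + 576 = 1945
link = 2160/1945 = 1.110540
Chained index = 100 × 0.942326 × 1.110540 = 104.6491

104.65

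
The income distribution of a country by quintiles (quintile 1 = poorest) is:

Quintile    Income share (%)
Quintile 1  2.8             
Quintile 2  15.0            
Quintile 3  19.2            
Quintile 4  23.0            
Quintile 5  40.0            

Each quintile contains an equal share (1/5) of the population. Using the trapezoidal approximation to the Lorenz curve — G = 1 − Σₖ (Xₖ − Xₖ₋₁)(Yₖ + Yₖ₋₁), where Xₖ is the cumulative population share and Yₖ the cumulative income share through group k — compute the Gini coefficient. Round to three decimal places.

Cumulative income shares Yₖ: 0.0280, 0.1780, 0.3700, 0.6000, 1.0000
Σ (Xₖ−Xₖ₋₁)(Yₖ+Yₖ₋₁) = (1/5)(0.0280+0.0000) + (1/5)(0.1780+0.0280) + (1/5)(0.3700+0.1780) + (1/5)(0.6000+0.3700) + (1/5)(1.0000+0.6000)
  = 0.0056 + 0.0412 + 0.1096 + 0.1940 + 0.3200 = 0.6704
G = 1 − 0.6704 = 0.3296

0.330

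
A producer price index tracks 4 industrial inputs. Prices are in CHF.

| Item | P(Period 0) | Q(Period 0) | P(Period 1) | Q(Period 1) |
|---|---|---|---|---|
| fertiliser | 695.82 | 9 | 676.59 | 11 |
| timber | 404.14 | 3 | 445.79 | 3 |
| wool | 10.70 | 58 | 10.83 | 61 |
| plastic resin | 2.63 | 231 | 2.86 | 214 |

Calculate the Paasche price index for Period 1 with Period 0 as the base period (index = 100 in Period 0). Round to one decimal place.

Paasche price index uses current-period quantities as weights.
ΣP(Period 1)·Q(Period 1) = 676.59×11 + 445.79×3 + 10.83×61 + 2.86×214 = 7442.49 + 1337.37 + 660.63 + 612.04 = 10052.53
ΣP(Period 0)·Q(Period 1) = 695.82×11 + 404.14×3 + 10.70×61 + 2.63×214 = 7654.02 + 1212.42 + 652.7 + 562.82 = 10081.96
Index = 10052.53 / 10081.96 × 100 = 99.7081

99.7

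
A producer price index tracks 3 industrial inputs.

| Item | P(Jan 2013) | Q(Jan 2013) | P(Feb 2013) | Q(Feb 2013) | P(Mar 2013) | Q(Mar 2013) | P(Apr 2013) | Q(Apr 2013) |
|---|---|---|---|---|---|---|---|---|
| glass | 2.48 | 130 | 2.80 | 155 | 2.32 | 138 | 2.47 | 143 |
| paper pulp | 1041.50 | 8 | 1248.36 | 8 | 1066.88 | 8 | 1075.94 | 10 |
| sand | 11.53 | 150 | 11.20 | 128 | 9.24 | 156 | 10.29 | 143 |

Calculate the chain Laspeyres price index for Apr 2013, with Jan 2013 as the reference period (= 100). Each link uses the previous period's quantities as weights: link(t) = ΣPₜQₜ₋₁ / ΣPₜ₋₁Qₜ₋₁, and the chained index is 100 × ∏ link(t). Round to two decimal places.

Link Jan 2013→Feb 2013:
ΣP(Feb 2013)Q(Jan 2013) = 2.80×130 + 1248.36×8 + 11.20×150 = 364 + 9986.88 + 1680 = 12030.88
ΣP(Jan 2013)Q(Jan 2013) = 2.48×130 + 1041.50×8 + 11.53×150 = 322.4 + 8332 + 1729.5 = 10383.9
link = 12030.88/10383.9 = 1.158609
Link Feb 2013→Mar 2013:
ΣP(Mar 2013)Q(Feb 2013) = 2.32×155 + 1066.88×8 + 9.24×128 = 359.6 + 8535.04 + 1182.72 = 10077.36
ΣP(Feb 2013)Q(Feb 2013) = 2.80×155 + 1248.36×8 + 11.20×128 = 434 + 9986.88 + 1433.6 = 11854.48
link = 10077.36/11854.48 = 0.850089
Link Mar 2013→Apr 2013:
ΣP(Apr 2013)Q(Mar 2013) = 2.47×138 + 1075.94×8 + 10.29×156 = 340.86 + 8607.52 + 1605.24 = 10553.62
ΣP(Mar 2013)Q(Mar 2013) = 2.32×138 + 1066.88×8 + 9.24×156 = 320.16 + 8535.04 + 1441.44 = 10296.64
link = 10553.62/10296.64 = 1.024958
Chained index = 100 × 1.158609 × 0.850089 × 1.024958 = 100.9502

100.95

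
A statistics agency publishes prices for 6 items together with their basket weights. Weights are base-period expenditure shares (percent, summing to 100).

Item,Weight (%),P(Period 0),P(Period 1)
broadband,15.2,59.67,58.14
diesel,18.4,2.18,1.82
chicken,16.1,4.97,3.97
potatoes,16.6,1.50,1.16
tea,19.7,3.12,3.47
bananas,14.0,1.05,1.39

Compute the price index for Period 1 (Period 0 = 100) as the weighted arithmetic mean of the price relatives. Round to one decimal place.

96.3

broadband: 15.2 × (58.14/59.67) = 15.2 × 0.974359 = 14.8103
diesel: 18.4 × (1.82/2.18) = 18.4 × 0.834862 = 15.3615
chicken: 16.1 × (3.97/4.97) = 16.1 × 0.798793 = 12.8606
potatoes: 16.6 × (1.16/1.50) = 16.6 × 0.773333 = 12.8373
tea: 19.7 × (3.47/3.12) = 19.7 × 1.112179 = 21.9099
bananas: 14.0 × (1.39/1.05) = 14.0 × 1.323810 = 18.5333
Index = Σ wᵢ·(p₁ᵢ/p₀ᵢ) = 14.8103 + 15.3615 + 12.8606 + 12.8373 + 21.9099 + 18.5333 = 96.3129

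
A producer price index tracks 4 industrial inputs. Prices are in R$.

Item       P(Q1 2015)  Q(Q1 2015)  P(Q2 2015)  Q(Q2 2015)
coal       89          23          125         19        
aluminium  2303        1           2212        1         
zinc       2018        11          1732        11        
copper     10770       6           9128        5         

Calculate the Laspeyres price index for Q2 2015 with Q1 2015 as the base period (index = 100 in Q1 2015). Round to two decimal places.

86.55

Laspeyres price index uses base-period quantities as weights.
ΣP(Q2 2015)·Q(Q1 2015) = 125×23 + 2212×1 + 1732×11 + 9128×6 = 2875 + 2212 + 19052 + 54768 = 78907
ΣP(Q1 2015)·Q(Q1 2015) = 89×23 + 2303×1 + 2018×11 + 10770×6 = 2047 + 2303 + 22198 + 64620 = 91168
Index = 78907 / 91168 × 100 = 86.5512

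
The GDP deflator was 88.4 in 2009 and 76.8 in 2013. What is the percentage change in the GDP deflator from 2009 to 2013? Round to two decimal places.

-13.12%

Change = (76.8 − 88.4) / 88.4 × 100
       = -11.6 / 88.4 × 100 = -13.1222%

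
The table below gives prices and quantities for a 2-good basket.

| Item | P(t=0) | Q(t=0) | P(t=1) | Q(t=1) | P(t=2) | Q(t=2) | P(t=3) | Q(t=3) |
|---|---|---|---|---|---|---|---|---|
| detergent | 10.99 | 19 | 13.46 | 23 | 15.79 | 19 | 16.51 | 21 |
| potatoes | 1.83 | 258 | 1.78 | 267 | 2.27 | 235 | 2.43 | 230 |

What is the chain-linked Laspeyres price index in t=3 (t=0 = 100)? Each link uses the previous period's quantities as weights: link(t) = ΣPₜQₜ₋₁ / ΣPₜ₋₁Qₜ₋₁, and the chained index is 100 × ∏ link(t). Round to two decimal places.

Link t=0→t=1:
ΣP(t=1)Q(t=0) = 13.46×19 + 1.78×258 = 255.74 + 459.24 = 714.98
ΣP(t=0)Q(t=0) = 10.99×19 + 1.83×258 = 208.81 + 472.14 = 680.95
link = 714.98/680.95 = 1.049974
Link t=1→t=2:
ΣP(t=2)Q(t=1) = 15.79×23 + 2.27×267 = 363.17 + 606.09 = 969.26
ΣP(t=1)Q(t=1) = 13.46×23 + 1.78×267 = 309.58 + 475.26 = 784.84
link = 969.26/784.84 = 1.234978
Link t=2→t=3:
ΣP(t=3)Q(t=2) = 16.51×19 + 2.43×235 = 313.69 + 571.05 = 884.74
ΣP(t=2)Q(t=2) = 15.79×19 + 2.27×235 = 300.01 + 533.45 = 833.46
link = 884.74/833.46 = 1.061527
Chained index = 100 × 1.049974 × 1.234978 × 1.061527 = 137.6476

137.65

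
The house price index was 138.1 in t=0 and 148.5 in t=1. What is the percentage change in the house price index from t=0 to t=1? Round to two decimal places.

Change = (148.5 − 138.1) / 138.1 × 100
       = 10.4 / 138.1 × 100 = 7.5308%

7.53%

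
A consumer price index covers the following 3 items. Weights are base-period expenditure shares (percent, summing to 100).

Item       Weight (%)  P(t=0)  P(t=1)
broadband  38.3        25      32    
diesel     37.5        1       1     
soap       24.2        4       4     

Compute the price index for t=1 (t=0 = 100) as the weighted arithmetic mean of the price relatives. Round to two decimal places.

broadband: 38.3 × (32/25) = 38.3 × 1.280000 = 49.0240
diesel: 37.5 × (1/1) = 37.5 × 1.000000 = 37.5000
soap: 24.2 × (4/4) = 24.2 × 1.000000 = 24.2000
Index = Σ wᵢ·(p₁ᵢ/p₀ᵢ) = 49.0240 + 37.5000 + 24.2000 = 110.7240

110.72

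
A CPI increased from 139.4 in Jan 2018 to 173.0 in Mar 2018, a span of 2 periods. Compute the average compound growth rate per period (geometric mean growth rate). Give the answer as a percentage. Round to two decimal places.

Growth factor = (173.0/139.4)^(1/2) = (1.241033)^(1/2) = 1.114017
Growth rate = 1.114017 − 1 = 0.114017 = 11.4017%

11.40%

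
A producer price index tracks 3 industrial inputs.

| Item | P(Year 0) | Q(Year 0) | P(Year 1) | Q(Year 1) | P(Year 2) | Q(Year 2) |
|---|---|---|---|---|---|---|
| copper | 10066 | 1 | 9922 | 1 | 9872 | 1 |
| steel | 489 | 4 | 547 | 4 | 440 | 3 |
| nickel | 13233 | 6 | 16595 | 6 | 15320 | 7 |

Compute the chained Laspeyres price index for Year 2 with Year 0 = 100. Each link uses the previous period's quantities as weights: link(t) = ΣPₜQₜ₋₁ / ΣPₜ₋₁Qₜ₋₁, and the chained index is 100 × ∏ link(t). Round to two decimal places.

113.27

Link Year 0→Year 1:
ΣP(Year 1)Q(Year 0) = 9922×1 + 547×4 + 16595×6 = 9922 + 2188 + 99570 = 111680
ΣP(Year 0)Q(Year 0) = 10066×1 + 489×4 + 13233×6 = 10066 + 1956 + 79398 = 91420
link = 111680/91420 = 1.221615
Link Year 1→Year 2:
ΣP(Year 2)Q(Year 1) = 9872×1 + 440×4 + 15320×6 = 9872 + 1760 + 91920 = 103552
ΣP(Year 1)Q(Year 1) = 9922×1 + 547×4 + 16595×6 = 9922 + 2188 + 99570 = 111680
link = 103552/111680 = 0.927221
Chained index = 100 × 1.221615 × 0.927221 = 113.2706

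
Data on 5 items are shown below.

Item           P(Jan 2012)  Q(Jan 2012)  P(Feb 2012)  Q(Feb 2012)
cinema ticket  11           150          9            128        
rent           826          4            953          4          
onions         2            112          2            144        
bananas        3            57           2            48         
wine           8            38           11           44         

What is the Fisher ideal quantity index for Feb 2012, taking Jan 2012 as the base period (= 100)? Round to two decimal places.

97.88

Laspeyres component (base-period weights):
ΣP(Jan 2012)Q(Feb 2012) = 11×128 + 826×4 + 2×144 + 3×48 + 8×44 = 1408 + 3304 + 288 + 144 + 352 = 5496
ΣP(Jan 2012)Q(Jan 2012) = 11×150 + 826×4 + 2×112 + 3×57 + 8×38 = 1650 + 3304 + 224 + 171 + 304 = 5653
L = 5496 / 5653 × 100 = 97.2227
Paasche component (current-period weights):
ΣP(Feb 2012)Q(Feb 2012) = 9×128 + 953×4 + 2×144 + 2×48 + 11×44 = 1152 + 3812 + 288 + 96 + 484 = 5832
ΣP(Feb 2012)Q(Jan 2012) = 9×150 + 953×4 + 2×112 + 2×57 + 11×38 = 1350 + 3812 + 224 + 114 + 418 = 5918
P = 5832 / 5918 × 100 = 98.5468
Fisher = √(L × P) = √(97.2227 × 98.5468) = 97.8825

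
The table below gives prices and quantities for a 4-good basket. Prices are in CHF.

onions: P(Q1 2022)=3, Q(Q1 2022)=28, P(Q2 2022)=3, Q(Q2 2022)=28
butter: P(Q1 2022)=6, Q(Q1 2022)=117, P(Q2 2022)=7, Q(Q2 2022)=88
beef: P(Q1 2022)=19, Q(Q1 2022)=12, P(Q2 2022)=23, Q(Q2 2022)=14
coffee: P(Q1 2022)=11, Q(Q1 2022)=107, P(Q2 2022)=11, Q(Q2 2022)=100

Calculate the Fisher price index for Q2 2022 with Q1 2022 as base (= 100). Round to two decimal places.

107.41

Laspeyres component (base-period weights):
ΣP(Q2 2022)Q(Q1 2022) = 3×28 + 7×117 + 23×12 + 11×107 = 84 + 819 + 276 + 1177 = 2356
ΣP(Q1 2022)Q(Q1 2022) = 3×28 + 6×117 + 19×12 + 11×107 = 84 + 702 + 228 + 1177 = 2191
L = 2356 / 2191 × 100 = 107.5308
Paasche component (current-period weights):
ΣP(Q2 2022)Q(Q2 2022) = 3×28 + 7×88 + 23×14 + 11×100 = 84 + 616 + 322 + 1100 = 2122
ΣP(Q1 2022)Q(Q2 2022) = 3×28 + 6×88 + 19×14 + 11×100 = 84 + 528 + 266 + 1100 = 1978
P = 2122 / 1978 × 100 = 107.2801
Fisher = √(L × P) = √(107.5308 × 107.2801) = 107.4054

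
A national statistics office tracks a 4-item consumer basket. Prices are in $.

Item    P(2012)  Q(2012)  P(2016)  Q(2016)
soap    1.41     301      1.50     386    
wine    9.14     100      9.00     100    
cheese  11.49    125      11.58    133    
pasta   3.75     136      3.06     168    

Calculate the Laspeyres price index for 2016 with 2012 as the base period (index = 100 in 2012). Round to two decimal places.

Laspeyres price index uses base-period quantities as weights.
ΣP(2016)·Q(2012) = 1.50×301 + 9.00×100 + 11.58×125 + 3.06×136 = 451.5 + 900 + 1447.5 + 416.16 = 3215.16
ΣP(2012)·Q(2012) = 1.41×301 + 9.14×100 + 11.49×125 + 3.75×136 = 424.41 + 914 + 1436.25 + 510 = 3284.66
Index = 3215.16 / 3284.66 × 100 = 97.8841

97.88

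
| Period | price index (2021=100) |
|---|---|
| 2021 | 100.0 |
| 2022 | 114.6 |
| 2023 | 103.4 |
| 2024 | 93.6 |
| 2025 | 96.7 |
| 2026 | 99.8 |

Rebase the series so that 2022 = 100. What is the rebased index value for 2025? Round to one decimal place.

84.4

Rebased(2025) = 96.7 / 114.6 × 100 = 84.3805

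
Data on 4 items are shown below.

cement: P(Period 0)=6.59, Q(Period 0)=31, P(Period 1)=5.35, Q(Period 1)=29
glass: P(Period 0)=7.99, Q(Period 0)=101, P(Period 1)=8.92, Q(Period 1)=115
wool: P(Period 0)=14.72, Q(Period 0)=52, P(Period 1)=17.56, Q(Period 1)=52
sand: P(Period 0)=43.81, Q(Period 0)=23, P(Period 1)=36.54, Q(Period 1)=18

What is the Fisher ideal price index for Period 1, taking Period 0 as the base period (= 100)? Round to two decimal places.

Laspeyres component (base-period weights):
ΣP(Period 1)Q(Period 0) = 5.35×31 + 8.92×101 + 17.56×52 + 36.54×23 = 165.85 + 900.92 + 913.12 + 840.42 = 2820.31
ΣP(Period 0)Q(Period 0) = 6.59×31 + 7.99×101 + 14.72×52 + 43.81×23 = 204.29 + 806.99 + 765.44 + 1007.63 = 2784.35
L = 2820.31 / 2784.35 × 100 = 101.2915
Paasche component (current-period weights):
ΣP(Period 1)Q(Period 1) = 5.35×29 + 8.92×115 + 17.56×52 + 36.54×18 = 155.15 + 1025.8 + 913.12 + 657.72 = 2751.79
ΣP(Period 0)Q(Period 1) = 6.59×29 + 7.99×115 + 14.72×52 + 43.81×18 = 191.11 + 918.85 + 765.44 + 788.58 = 2663.98
P = 2751.79 / 2663.98 × 100 = 103.2962
Fisher = √(L × P) = √(101.2915 × 103.2962) = 102.2889

102.29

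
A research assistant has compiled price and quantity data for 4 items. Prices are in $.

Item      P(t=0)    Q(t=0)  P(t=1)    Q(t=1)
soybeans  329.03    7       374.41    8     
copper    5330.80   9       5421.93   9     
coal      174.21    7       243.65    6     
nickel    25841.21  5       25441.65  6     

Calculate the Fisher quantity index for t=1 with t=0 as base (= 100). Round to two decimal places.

114.28

Laspeyres component (base-period weights):
ΣP(t=0)Q(t=1) = 329.03×8 + 5330.80×9 + 174.21×6 + 25841.21×6 = 2632.24 + 47977.2 + 1045.26 + 155047.26 = 206701.96
ΣP(t=0)Q(t=0) = 329.03×7 + 5330.80×9 + 174.21×7 + 25841.21×5 = 2303.21 + 47977.2 + 1219.47 + 129206.05 = 180705.93
L = 206701.96 / 180705.93 × 100 = 114.3858
Paasche component (current-period weights):
ΣP(t=1)Q(t=1) = 374.41×8 + 5421.93×9 + 243.65×6 + 25441.65×6 = 2995.28 + 48797.37 + 1461.9 + 152649.9 = 205904.45
ΣP(t=1)Q(t=0) = 374.41×7 + 5421.93×9 + 243.65×7 + 25441.65×5 = 2620.87 + 48797.37 + 1705.55 + 127208.25 = 180332.04
P = 205904.45 / 180332.04 × 100 = 114.1807
Fisher = √(L × P) = √(114.3858 × 114.1807) = 114.2832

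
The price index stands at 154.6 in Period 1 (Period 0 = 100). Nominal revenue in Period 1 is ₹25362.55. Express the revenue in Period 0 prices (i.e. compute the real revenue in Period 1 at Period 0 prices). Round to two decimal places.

Real = Nominal ÷ (Index/100) = 25362.55 ÷ (154.6/100)
     = 25362.55 ÷ 1.546 = 16405.2717

16405.27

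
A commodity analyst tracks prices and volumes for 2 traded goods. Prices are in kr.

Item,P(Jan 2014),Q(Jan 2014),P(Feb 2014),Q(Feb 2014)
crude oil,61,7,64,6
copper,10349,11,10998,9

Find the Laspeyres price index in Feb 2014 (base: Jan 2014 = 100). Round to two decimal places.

Laspeyres price index uses base-period quantities as weights.
ΣP(Feb 2014)·Q(Jan 2014) = 64×7 + 10998×11 = 448 + 120978 = 121426
ΣP(Jan 2014)·Q(Jan 2014) = 61×7 + 10349×11 = 427 + 113839 = 114266
Index = 121426 / 114266 × 100 = 106.2661

106.27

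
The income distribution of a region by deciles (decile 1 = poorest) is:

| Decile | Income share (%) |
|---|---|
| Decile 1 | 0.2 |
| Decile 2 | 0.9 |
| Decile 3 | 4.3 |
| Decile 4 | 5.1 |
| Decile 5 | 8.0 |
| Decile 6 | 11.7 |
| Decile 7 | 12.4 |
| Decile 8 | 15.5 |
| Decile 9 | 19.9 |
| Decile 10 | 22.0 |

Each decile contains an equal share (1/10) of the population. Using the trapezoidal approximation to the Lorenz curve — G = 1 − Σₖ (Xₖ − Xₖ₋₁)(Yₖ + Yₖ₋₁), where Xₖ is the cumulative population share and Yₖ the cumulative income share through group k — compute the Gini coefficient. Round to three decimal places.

Cumulative income shares Yₖ: 0.0020, 0.0110, 0.0540, 0.1050, 0.1850, 0.3020, 0.4260, 0.5810, 0.7800, 1.0000
Σ (Xₖ−Xₖ₋₁)(Yₖ+Yₖ₋₁) = (1/10)(0.0020+0.0000) + (1/10)(0.0110+0.0020) + (1/10)(0.0540+0.0110) + (1/10)(0.1050+0.0540) + (1/10)(0.1850+0.1050) + (1/10)(0.3020+0.1850) + (1/10)(0.4260+0.3020) + (1/10)(0.5810+0.4260) + (1/10)(0.7800+0.5810) + (1/10)(1.0000+0.7800)
  = 0.0002 + 0.0013 + 0.0065 + 0.0159 + 0.0290 + 0.0487 + 0.0728 + 0.1007 + 0.1361 + 0.1780 = 0.5892
G = 1 − 0.5892 = 0.4108

0.411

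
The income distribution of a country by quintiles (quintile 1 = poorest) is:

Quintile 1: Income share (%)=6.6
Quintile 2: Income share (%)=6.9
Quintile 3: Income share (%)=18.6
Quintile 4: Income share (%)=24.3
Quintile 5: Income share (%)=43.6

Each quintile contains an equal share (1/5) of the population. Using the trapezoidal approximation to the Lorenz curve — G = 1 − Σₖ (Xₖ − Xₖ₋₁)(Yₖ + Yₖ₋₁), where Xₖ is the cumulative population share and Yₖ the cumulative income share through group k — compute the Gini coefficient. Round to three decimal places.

Cumulative income shares Yₖ: 0.0660, 0.1350, 0.3210, 0.5640, 1.0000
Σ (Xₖ−Xₖ₋₁)(Yₖ+Yₖ₋₁) = (1/5)(0.0660+0.0000) + (1/5)(0.1350+0.0660) + (1/5)(0.3210+0.1350) + (1/5)(0.5640+0.3210) + (1/5)(1.0000+0.5640)
  = 0.0132 + 0.0402 + 0.0912 + 0.1770 + 0.3128 = 0.6344
G = 1 − 0.6344 = 0.3656

0.366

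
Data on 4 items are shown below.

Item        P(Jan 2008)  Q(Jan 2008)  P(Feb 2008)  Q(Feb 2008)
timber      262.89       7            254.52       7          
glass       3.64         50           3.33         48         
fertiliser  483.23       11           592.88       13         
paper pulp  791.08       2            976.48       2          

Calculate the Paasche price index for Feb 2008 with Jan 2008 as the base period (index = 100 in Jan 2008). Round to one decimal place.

117.4

Paasche price index uses current-period quantities as weights.
ΣP(Feb 2008)·Q(Feb 2008) = 254.52×7 + 3.33×48 + 592.88×13 + 976.48×2 = 1781.64 + 159.84 + 7707.44 + 1952.96 = 11601.88
ΣP(Jan 2008)·Q(Feb 2008) = 262.89×7 + 3.64×48 + 483.23×13 + 791.08×2 = 1840.23 + 174.72 + 6281.99 + 1582.16 = 9879.1
Index = 11601.88 / 9879.1 × 100 = 117.4386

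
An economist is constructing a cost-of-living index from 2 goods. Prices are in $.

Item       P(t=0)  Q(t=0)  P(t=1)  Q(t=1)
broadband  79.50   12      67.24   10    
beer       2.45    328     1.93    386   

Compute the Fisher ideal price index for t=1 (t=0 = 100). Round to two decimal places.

Laspeyres component (base-period weights):
ΣP(t=1)Q(t=0) = 67.24×12 + 1.93×328 = 806.88 + 633.04 = 1439.92
ΣP(t=0)Q(t=0) = 79.50×12 + 2.45×328 = 954 + 803.6 = 1757.6
L = 1439.92 / 1757.6 × 100 = 81.9254
Paasche component (current-period weights):
ΣP(t=1)Q(t=1) = 67.24×10 + 1.93×386 = 672.4 + 744.98 = 1417.38
ΣP(t=0)Q(t=1) = 79.50×10 + 2.45×386 = 795 + 945.7 = 1740.7
P = 1417.38 / 1740.7 × 100 = 81.4259
Fisher = √(L × P) = √(81.9254 × 81.4259) = 81.6752

81.68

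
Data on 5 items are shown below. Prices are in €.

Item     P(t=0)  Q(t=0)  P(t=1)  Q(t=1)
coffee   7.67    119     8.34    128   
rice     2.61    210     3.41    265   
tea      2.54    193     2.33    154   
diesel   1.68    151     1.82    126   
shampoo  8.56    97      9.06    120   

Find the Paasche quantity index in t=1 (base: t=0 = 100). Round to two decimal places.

110.10

Paasche quantity index uses current-period prices as weights.
ΣP(t=1)·Q(t=1) = 8.34×128 + 3.41×265 + 2.33×154 + 1.82×126 + 9.06×120 = 1067.52 + 903.65 + 358.82 + 229.32 + 1087.2 = 3646.51
ΣP(t=1)·Q(t=0) = 8.34×119 + 3.41×210 + 2.33×193 + 1.82×151 + 9.06×97 = 992.46 + 716.1 + 449.69 + 274.82 + 878.82 = 3311.89
Index = 3646.51 / 3311.89 × 100 = 110.1036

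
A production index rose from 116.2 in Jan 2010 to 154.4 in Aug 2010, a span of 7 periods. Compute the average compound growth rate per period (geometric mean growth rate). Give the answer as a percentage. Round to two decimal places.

Growth factor = (154.4/116.2)^(1/7) = (1.328744)^(1/7) = 1.041440
Growth rate = 1.041440 − 1 = 0.041440 = 4.1440%

4.14%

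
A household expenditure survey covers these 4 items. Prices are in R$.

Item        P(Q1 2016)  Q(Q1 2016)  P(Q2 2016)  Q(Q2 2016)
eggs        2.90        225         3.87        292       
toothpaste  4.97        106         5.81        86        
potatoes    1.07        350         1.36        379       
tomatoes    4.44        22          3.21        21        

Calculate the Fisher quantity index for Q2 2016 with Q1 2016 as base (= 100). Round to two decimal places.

108.09

Laspeyres component (base-period weights):
ΣP(Q1 2016)Q(Q2 2016) = 2.90×292 + 4.97×86 + 1.07×379 + 4.44×21 = 846.8 + 427.42 + 405.53 + 93.24 = 1772.99
ΣP(Q1 2016)Q(Q1 2016) = 2.90×225 + 4.97×106 + 1.07×350 + 4.44×22 = 652.5 + 526.82 + 374.5 + 97.68 = 1651.5
L = 1772.99 / 1651.5 × 100 = 107.3563
Paasche component (current-period weights):
ΣP(Q2 2016)Q(Q2 2016) = 3.87×292 + 5.81×86 + 1.36×379 + 3.21×21 = 1130.04 + 499.66 + 515.44 + 67.41 = 2212.55
ΣP(Q2 2016)Q(Q1 2016) = 3.87×225 + 5.81×106 + 1.36×350 + 3.21×22 = 870.75 + 615.86 + 476 + 70.62 = 2033.23
P = 2212.55 / 2033.23 × 100 = 108.8195
Fisher = √(L × P) = √(107.3563 × 108.8195) = 108.0854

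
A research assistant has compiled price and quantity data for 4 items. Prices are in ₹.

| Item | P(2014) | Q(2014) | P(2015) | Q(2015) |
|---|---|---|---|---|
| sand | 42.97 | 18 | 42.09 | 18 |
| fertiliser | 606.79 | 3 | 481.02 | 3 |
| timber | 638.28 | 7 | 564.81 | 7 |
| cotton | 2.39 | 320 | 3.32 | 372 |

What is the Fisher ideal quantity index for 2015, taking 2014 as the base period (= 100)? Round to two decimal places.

101.99

Laspeyres component (base-period weights):
ΣP(2014)Q(2015) = 42.97×18 + 606.79×3 + 638.28×7 + 2.39×372 = 773.46 + 1820.37 + 4467.96 + 889.08 = 7950.87
ΣP(2014)Q(2014) = 42.97×18 + 606.79×3 + 638.28×7 + 2.39×320 = 773.46 + 1820.37 + 4467.96 + 764.8 = 7826.59
L = 7950.87 / 7826.59 × 100 = 101.5879
Paasche component (current-period weights):
ΣP(2015)Q(2015) = 42.09×18 + 481.02×3 + 564.81×7 + 3.32×372 = 757.62 + 1443.06 + 3953.67 + 1235.04 = 7389.39
ΣP(2015)Q(2014) = 42.09×18 + 481.02×3 + 564.81×7 + 3.32×320 = 757.62 + 1443.06 + 3953.67 + 1062.4 = 7216.75
P = 7389.39 / 7216.75 × 100 = 102.3922
Fisher = √(L × P) = √(101.5879 × 102.3922) = 101.9893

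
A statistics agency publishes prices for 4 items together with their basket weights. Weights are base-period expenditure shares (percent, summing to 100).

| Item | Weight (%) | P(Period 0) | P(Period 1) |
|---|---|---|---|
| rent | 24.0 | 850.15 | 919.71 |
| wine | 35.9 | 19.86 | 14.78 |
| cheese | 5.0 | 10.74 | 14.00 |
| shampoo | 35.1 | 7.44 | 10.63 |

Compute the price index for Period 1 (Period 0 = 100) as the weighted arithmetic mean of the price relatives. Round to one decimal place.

109.3

rent: 24.0 × (919.71/850.15) = 24.0 × 1.081821 = 25.9637
wine: 35.9 × (14.78/19.86) = 35.9 × 0.744209 = 26.7171
cheese: 5.0 × (14.00/10.74) = 5.0 × 1.303538 = 6.5177
shampoo: 35.1 × (10.63/7.44) = 35.1 × 1.428763 = 50.1496
Index = Σ wᵢ·(p₁ᵢ/p₀ᵢ) = 25.9637 + 26.7171 + 6.5177 + 50.1496 = 109.3481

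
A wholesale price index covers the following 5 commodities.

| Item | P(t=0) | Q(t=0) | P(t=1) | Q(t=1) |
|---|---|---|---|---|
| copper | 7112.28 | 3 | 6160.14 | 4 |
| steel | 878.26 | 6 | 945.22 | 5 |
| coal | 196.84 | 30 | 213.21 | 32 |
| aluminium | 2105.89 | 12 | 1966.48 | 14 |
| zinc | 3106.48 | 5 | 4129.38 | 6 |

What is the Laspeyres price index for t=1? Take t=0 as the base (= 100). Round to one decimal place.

Laspeyres price index uses base-period quantities as weights.
ΣP(t=1)·Q(t=0) = 6160.14×3 + 945.22×6 + 213.21×30 + 1966.48×12 + 4129.38×5 = 18480.42 + 5671.32 + 6396.3 + 23597.76 + 20646.9 = 74792.7
ΣP(t=0)·Q(t=0) = 7112.28×3 + 878.26×6 + 196.84×30 + 2105.89×12 + 3106.48×5 = 21336.84 + 5269.56 + 5905.2 + 25270.68 + 15532.4 = 73314.68
Index = 74792.7 / 73314.68 × 100 = 102.0160

102.0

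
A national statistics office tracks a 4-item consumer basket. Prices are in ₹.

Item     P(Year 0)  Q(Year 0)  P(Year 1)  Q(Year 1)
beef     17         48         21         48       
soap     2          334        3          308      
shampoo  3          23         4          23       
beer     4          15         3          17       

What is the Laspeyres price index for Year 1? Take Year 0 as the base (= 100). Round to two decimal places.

133.11

Laspeyres price index uses base-period quantities as weights.
ΣP(Year 1)·Q(Year 0) = 21×48 + 3×334 + 4×23 + 3×15 = 1008 + 1002 + 92 + 45 = 2147
ΣP(Year 0)·Q(Year 0) = 17×48 + 2×334 + 3×23 + 4×15 = 816 + 668 + 69 + 60 = 1613
Index = 2147 / 1613 × 100 = 133.1060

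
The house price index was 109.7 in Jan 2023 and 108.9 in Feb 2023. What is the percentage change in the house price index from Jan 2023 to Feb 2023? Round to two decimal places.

Change = (108.9 − 109.7) / 109.7 × 100
       = -0.8 / 109.7 × 100 = -0.7293%

-0.73%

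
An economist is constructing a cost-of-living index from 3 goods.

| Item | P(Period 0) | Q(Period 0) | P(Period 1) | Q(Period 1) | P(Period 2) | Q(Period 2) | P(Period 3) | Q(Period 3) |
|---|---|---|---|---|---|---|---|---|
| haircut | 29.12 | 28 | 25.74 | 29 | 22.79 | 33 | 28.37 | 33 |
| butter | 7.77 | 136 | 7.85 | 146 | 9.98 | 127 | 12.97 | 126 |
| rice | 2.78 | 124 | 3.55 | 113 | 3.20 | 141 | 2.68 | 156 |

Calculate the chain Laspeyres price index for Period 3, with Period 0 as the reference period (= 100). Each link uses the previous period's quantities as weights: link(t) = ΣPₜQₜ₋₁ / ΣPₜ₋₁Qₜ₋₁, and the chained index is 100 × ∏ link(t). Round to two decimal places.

130.25

Link Period 0→Period 1:
ΣP(Period 1)Q(Period 0) = 25.74×28 + 7.85×136 + 3.55×124 = 720.72 + 1067.6 + 440.2 = 2228.52
ΣP(Period 0)Q(Period 0) = 29.12×28 + 7.77×136 + 2.78×124 = 815.36 + 1056.72 + 344.72 = 2216.8
link = 2228.52/2216.8 = 1.005287
Link Period 1→Period 2:
ΣP(Period 2)Q(Period 1) = 22.79×29 + 9.98×146 + 3.20×113 = 660.91 + 1457.08 + 361.6 = 2479.59
ΣP(Period 1)Q(Period 1) = 25.74×29 + 7.85×146 + 3.55×113 = 746.46 + 1146.1 + 401.15 = 2293.71
link = 2479.59/2293.71 = 1.081039
Link Period 2→Period 3:
ΣP(Period 3)Q(Period 2) = 28.37×33 + 12.97×127 + 2.68×141 = 936.21 + 1647.19 + 377.88 = 2961.28
ΣP(Period 2)Q(Period 2) = 22.79×33 + 9.98×127 + 3.20×141 = 752.07 + 1267.46 + 451.2 = 2470.73
link = 2961.28/2470.73 = 1.198545
Chained index = 100 × 1.005287 × 1.081039 × 1.198545 = 130.2524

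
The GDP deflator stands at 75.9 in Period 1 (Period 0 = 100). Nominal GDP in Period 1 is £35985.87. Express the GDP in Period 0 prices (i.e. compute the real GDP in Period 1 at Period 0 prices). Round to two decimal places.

Real = Nominal ÷ (Index/100) = 35985.87 ÷ (75.9/100)
     = 35985.87 ÷ 0.759 = 47412.2134

47412.21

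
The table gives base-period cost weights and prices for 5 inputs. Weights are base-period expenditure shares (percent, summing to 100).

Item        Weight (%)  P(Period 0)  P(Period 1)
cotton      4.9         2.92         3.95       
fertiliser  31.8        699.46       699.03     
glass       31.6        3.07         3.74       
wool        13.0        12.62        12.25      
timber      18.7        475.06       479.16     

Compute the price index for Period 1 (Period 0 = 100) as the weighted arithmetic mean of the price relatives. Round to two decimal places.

cotton: 4.9 × (3.95/2.92) = 4.9 × 1.352740 = 6.6284
fertiliser: 31.8 × (699.03/699.46) = 31.8 × 0.999385 = 31.7805
glass: 31.6 × (3.74/3.07) = 31.6 × 1.218241 = 38.4964
wool: 13.0 × (12.25/12.62) = 13.0 × 0.970681 = 12.6189
timber: 18.7 × (479.16/475.06) = 18.7 × 1.008630 = 18.8614
Index = Σ wᵢ·(p₁ᵢ/p₀ᵢ) = 6.6284 + 31.7805 + 38.4964 + 12.6189 + 18.8614 = 108.3855

108.39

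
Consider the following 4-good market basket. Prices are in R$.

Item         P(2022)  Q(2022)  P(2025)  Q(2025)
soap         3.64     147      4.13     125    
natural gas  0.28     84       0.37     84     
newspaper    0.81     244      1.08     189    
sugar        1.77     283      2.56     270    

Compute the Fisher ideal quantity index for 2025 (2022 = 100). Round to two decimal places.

88.48

Laspeyres component (base-period weights):
ΣP(2022)Q(2025) = 3.64×125 + 0.28×84 + 0.81×189 + 1.77×270 = 455 + 23.52 + 153.09 + 477.9 = 1109.51
ΣP(2022)Q(2022) = 3.64×147 + 0.28×84 + 0.81×244 + 1.77×283 = 535.08 + 23.52 + 197.64 + 500.91 = 1257.15
L = 1109.51 / 1257.15 × 100 = 88.2560
Paasche component (current-period weights):
ΣP(2025)Q(2025) = 4.13×125 + 0.37×84 + 1.08×189 + 2.56×270 = 516.25 + 31.08 + 204.12 + 691.2 = 1442.65
ΣP(2025)Q(2022) = 4.13×147 + 0.37×84 + 1.08×244 + 2.56×283 = 607.11 + 31.08 + 263.52 + 724.48 = 1626.19
P = 1442.65 / 1626.19 × 100 = 88.7135
Fisher = √(L × P) = √(88.2560 × 88.7135) = 88.4844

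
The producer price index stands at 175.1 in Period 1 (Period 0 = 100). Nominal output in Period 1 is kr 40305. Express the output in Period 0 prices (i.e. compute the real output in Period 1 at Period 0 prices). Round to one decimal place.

Real = Nominal ÷ (Index/100) = 40305 ÷ (175.1/100)
     = 40305 ÷ 1.751 = 23018.2753

23018.3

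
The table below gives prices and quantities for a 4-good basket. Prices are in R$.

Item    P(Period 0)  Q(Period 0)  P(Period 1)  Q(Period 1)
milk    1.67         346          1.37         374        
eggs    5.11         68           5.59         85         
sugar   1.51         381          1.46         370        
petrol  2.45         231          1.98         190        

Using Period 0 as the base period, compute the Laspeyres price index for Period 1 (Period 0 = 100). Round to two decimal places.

90.38

Laspeyres price index uses base-period quantities as weights.
ΣP(Period 1)·Q(Period 0) = 1.37×346 + 5.59×68 + 1.46×381 + 1.98×231 = 474.02 + 380.12 + 556.26 + 457.38 = 1867.78
ΣP(Period 0)·Q(Period 0) = 1.67×346 + 5.11×68 + 1.51×381 + 2.45×231 = 577.82 + 347.48 + 575.31 + 565.95 = 2066.56
Index = 1867.78 / 2066.56 × 100 = 90.3811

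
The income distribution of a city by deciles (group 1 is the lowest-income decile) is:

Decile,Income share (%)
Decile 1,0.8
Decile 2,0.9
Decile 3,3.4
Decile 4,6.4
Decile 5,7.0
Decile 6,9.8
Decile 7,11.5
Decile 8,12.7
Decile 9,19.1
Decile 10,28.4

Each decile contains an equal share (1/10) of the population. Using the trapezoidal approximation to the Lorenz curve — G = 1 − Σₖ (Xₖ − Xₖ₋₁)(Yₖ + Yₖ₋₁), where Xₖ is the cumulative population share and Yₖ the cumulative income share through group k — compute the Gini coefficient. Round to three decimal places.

Cumulative income shares Yₖ: 0.0080, 0.0170, 0.0510, 0.1150, 0.1850, 0.2830, 0.3980, 0.5250, 0.7160, 1.0000
Σ (Xₖ−Xₖ₋₁)(Yₖ+Yₖ₋₁) = (1/10)(0.0080+0.0000) + (1/10)(0.0170+0.0080) + (1/10)(0.0510+0.0170) + (1/10)(0.1150+0.0510) + (1/10)(0.1850+0.1150) + (1/10)(0.2830+0.1850) + (1/10)(0.3980+0.2830) + (1/10)(0.5250+0.3980) + (1/10)(0.7160+0.5250) + (1/10)(1.0000+0.7160)
  = 0.0008 + 0.0025 + 0.0068 + 0.0166 + 0.0300 + 0.0468 + 0.0681 + 0.0923 + 0.1241 + 0.1716 = 0.5596
G = 1 − 0.5596 = 0.4404

0.440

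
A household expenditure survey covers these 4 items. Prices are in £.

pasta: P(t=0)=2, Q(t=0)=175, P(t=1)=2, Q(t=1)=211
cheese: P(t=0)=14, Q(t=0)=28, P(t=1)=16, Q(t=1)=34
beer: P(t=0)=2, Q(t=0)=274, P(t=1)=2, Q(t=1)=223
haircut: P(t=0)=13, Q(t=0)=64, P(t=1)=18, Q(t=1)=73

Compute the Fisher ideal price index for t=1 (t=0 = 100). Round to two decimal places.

118.30

Laspeyres component (base-period weights):
ΣP(t=1)Q(t=0) = 2×175 + 16×28 + 2×274 + 18×64 = 350 + 448 + 548 + 1152 = 2498
ΣP(t=0)Q(t=0) = 2×175 + 14×28 + 2×274 + 13×64 = 350 + 392 + 548 + 832 = 2122
L = 2498 / 2122 × 100 = 117.7191
Paasche component (current-period weights):
ΣP(t=1)Q(t=1) = 2×211 + 16×34 + 2×223 + 18×73 = 422 + 544 + 446 + 1314 = 2726
ΣP(t=0)Q(t=1) = 2×211 + 14×34 + 2×223 + 13×73 = 422 + 476 + 446 + 949 = 2293
P = 2726 / 2293 × 100 = 118.8836
Fisher = √(L × P) = √(117.7191 × 118.8836) = 118.2999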